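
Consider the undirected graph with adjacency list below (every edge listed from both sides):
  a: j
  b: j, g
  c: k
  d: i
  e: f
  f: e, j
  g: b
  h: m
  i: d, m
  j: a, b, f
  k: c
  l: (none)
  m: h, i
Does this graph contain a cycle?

|V| = 13, |E| = 9, number of components = 4.
A forest on 13 vertices with 4 components has exactly 9 edges, which matches — so no cycle.

No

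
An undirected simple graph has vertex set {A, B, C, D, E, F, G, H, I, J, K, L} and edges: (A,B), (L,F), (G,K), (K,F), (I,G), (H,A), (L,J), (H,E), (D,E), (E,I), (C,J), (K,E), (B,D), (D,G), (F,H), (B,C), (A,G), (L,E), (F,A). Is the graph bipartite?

No

The cycle H-A-G-I-E-H has length 5, which is odd, so the graph is not bipartite.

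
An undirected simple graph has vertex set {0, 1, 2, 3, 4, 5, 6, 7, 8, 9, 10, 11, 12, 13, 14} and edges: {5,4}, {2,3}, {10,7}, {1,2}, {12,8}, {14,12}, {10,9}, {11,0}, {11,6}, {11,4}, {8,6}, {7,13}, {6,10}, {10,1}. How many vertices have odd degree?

Degrees: 0:1, 1:2, 2:2, 3:1, 4:2, 5:1, 6:3, 7:2, 8:2, 9:1, 10:4, 11:3, 12:2, 13:1, 14:1
Odd-degree vertices: 0, 3, 5, 6, 9, 11, 13, 14.

8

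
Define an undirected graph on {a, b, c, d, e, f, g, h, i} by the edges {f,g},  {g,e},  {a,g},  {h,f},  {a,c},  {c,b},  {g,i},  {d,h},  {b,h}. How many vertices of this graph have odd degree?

4

Degrees: a:2, b:2, c:2, d:1, e:1, f:2, g:4, h:3, i:1
Odd-degree vertices: d, e, h, i.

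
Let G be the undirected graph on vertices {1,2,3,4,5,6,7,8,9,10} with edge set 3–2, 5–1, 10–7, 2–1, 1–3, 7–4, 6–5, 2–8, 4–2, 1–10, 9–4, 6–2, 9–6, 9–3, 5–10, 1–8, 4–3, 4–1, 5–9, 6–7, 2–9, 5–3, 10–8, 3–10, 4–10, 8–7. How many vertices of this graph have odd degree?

2

Degrees: 1:6, 2:6, 3:6, 4:6, 5:5, 6:4, 7:4, 8:4, 9:5, 10:6
Odd-degree vertices: 5, 9.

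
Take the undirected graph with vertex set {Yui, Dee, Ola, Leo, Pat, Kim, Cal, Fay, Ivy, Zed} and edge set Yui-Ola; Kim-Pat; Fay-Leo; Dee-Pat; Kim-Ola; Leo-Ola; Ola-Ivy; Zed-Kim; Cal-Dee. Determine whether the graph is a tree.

Yes

The graph has 10 vertices and 9 edges.
It is connected with exactly 9 edges, hence acyclic — it is a tree.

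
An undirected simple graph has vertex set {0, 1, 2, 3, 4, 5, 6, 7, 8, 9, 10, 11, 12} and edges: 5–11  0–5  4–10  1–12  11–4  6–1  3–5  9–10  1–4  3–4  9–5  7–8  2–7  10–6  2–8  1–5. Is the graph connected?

No

Component: {2, 7, 8}
Component: {0, 1, 3, 4, 5, 6, 9, 10, 11, 12}
No edge joins these 2 groups, so the graph is disconnected.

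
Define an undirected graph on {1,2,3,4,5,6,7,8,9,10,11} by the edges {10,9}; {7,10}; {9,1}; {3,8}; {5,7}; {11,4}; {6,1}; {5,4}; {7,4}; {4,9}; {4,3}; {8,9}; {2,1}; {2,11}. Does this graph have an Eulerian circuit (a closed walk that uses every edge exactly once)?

No

Degrees: 1:3, 2:2, 3:2, 4:5, 5:2, 6:1, 7:3, 8:2, 9:4, 10:2, 11:2
1, 4, 6, 7 have odd degree; an Eulerian circuit needs every degree to be even, so none exists.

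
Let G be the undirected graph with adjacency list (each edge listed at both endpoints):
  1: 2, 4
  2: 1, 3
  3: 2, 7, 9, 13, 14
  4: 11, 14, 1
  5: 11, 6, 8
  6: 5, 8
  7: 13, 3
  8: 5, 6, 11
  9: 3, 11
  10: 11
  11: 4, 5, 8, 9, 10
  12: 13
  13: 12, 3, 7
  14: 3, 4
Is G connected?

A breadth-first search from 1 visits 1, 4, 2, 11, 14, 3, 9, 8, 10, 5, 13, 7, 6, 12 — all 14 vertices — so the graph is connected.

Yes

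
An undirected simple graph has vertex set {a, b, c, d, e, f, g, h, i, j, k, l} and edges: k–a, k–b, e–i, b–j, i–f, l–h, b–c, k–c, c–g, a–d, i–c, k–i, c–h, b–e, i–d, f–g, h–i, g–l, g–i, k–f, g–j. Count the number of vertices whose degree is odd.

6

Degrees: a:2, b:4, c:5, d:2, e:2, f:3, g:5, h:3, i:7, j:2, k:5, l:2
Odd-degree vertices: c, f, g, h, i, k.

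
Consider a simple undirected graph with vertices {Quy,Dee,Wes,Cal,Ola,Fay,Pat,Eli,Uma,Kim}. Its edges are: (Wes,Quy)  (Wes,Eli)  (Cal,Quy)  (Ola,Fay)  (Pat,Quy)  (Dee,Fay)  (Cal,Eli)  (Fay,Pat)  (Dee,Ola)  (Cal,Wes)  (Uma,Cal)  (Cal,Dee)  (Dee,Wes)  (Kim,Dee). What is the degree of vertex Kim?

1

Neighbors of Kim: Dee.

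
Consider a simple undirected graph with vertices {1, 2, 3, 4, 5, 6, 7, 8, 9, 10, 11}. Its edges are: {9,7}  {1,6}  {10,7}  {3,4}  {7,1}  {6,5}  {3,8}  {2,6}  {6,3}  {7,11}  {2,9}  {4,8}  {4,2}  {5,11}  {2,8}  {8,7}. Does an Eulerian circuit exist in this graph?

Degrees: 1:2, 2:4, 3:3, 4:3, 5:2, 6:4, 7:5, 8:4, 9:2, 10:1, 11:2
Vertices with odd degree: 3, 4, 7, 10. An Eulerian circuit requires all degrees even.

No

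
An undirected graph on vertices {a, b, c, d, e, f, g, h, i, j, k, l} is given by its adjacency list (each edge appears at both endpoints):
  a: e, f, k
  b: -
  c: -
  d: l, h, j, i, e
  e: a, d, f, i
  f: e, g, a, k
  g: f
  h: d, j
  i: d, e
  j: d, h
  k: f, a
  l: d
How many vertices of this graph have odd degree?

4

Degrees: a:3, b:0, c:0, d:5, e:4, f:4, g:1, h:2, i:2, j:2, k:2, l:1
Odd-degree vertices: a, d, g, l.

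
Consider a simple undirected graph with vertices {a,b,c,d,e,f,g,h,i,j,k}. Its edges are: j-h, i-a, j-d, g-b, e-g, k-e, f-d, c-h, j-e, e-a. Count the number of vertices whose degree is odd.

Degrees: a:2, b:1, c:1, d:2, e:4, f:1, g:2, h:2, i:1, j:3, k:1
Odd-degree vertices: b, c, f, i, j, k.

6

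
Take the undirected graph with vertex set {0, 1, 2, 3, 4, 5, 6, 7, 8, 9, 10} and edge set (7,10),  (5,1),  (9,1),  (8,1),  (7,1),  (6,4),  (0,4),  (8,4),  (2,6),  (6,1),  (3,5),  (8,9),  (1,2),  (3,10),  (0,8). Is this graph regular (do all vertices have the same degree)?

Degrees: 0:2, 1:6, 2:2, 3:2, 4:3, 5:2, 6:3, 7:2, 8:4, 9:2, 10:2
Vertex 0 has degree 2 while 1 has degree 6, so the graph is not regular.

No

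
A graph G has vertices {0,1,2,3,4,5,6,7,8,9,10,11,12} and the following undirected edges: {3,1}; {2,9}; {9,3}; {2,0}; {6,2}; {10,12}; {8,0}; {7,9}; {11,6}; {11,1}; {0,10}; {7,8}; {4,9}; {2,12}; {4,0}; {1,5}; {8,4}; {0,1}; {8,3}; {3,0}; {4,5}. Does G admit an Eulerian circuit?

Yes

Degrees: 0:6, 1:4, 2:4, 3:4, 4:4, 5:2, 6:2, 7:2, 8:4, 9:4, 10:2, 11:2, 12:2
Every vertex has even degree and the edges form a single connected piece, so an Eulerian circuit exists.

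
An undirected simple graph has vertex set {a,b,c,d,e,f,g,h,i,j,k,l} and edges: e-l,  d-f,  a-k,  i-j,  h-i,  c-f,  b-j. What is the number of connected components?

5

Component: {g}
Component: {a, k}
Component: {e, l}
Component: {c, d, f}
Component: {b, h, i, j}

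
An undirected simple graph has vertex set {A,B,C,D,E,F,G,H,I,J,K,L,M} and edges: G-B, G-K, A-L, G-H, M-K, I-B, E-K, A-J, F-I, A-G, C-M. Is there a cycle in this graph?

No

The graph has 13 vertices, 11 edges, and 2 connected components.
A forest on 13 vertices with 2 components has exactly 11 edges, which matches — so no cycle.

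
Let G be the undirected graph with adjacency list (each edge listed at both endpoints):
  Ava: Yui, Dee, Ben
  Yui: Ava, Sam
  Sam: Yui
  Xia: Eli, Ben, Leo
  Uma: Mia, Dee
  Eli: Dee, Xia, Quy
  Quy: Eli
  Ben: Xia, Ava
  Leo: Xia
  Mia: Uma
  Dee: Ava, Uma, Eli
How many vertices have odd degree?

Degrees: Ava:3, Yui:2, Sam:1, Xia:3, Uma:2, Eli:3, Quy:1, Ben:2, Leo:1, Mia:1, Dee:3
Odd-degree vertices: Ava, Sam, Xia, Eli, Quy, Leo, Mia, Dee.

8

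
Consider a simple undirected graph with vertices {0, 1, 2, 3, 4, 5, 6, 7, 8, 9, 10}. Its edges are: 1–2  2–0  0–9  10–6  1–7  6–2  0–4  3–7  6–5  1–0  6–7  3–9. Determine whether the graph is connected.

Component: {8}
Component: {0, 1, 2, 3, 4, 5, 6, 7, 9, 10}
No edge joins these 2 groups, so the graph is disconnected.

No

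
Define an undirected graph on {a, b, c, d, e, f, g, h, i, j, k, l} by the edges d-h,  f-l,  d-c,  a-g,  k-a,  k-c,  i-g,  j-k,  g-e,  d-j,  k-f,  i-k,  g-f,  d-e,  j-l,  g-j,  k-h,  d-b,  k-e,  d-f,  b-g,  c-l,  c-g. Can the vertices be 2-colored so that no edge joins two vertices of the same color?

A valid 2-coloring puts {d, g, k, l} on one side and {a, b, c, e, f, h, i, j} on the other; every edge crosses between the two sides.

Yes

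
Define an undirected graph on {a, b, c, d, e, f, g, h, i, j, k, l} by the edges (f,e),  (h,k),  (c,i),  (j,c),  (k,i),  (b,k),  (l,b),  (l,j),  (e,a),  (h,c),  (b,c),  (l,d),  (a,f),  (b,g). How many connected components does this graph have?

Component: {a, e, f}
Component: {b, c, d, g, h, i, j, k, l}

2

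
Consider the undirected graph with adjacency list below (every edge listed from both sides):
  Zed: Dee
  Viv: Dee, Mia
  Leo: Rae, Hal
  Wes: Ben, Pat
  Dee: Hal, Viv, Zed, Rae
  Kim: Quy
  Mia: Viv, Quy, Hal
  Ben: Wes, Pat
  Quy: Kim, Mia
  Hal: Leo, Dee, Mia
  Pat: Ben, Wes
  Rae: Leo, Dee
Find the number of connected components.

Component: {Wes, Ben, Pat}
Component: {Zed, Viv, Leo, Dee, Kim, Mia, Quy, Hal, Rae}

2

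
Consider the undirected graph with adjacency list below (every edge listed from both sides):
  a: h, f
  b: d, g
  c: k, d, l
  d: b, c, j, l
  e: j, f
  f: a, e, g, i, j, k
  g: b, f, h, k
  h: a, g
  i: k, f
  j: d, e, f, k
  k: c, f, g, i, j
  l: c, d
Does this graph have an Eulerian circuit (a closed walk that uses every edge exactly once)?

No

Degrees: a:2, b:2, c:3, d:4, e:2, f:6, g:4, h:2, i:2, j:4, k:5, l:2
Vertices with odd degree: c, k. An Eulerian circuit requires all degrees even.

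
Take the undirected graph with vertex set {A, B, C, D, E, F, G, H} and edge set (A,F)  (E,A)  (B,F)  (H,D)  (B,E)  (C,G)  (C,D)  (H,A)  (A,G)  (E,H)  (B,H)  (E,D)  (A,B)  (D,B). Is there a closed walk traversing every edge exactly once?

No

Degrees: A:5, B:5, C:2, D:4, E:4, F:2, G:2, H:4
Vertices with odd degree: A, B. An Eulerian circuit requires all degrees even.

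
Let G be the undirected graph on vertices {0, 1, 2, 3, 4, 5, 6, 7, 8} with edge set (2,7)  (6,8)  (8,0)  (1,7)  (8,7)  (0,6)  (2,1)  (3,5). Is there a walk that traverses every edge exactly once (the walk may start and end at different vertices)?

Degrees: 0:2, 1:2, 2:2, 3:1, 4:0, 5:1, 6:2, 7:3, 8:3
Odd-degree vertices: 3, 5, 7, 8 (4 total).
With 4 odd-degree vertices (more than two), no single trail can use every edge.

No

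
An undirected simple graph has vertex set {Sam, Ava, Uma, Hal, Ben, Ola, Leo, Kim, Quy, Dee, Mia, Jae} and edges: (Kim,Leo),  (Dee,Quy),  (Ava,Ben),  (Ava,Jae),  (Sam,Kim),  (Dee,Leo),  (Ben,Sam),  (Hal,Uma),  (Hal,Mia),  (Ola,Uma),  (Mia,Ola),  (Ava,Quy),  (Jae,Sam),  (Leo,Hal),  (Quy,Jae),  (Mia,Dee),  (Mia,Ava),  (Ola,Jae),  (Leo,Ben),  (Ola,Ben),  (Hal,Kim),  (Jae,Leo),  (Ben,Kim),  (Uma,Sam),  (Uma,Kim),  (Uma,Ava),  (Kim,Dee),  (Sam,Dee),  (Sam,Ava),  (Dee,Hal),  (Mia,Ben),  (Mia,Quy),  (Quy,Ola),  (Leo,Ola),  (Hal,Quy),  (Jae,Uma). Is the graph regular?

Yes

Degrees: Sam:6, Ava:6, Uma:6, Hal:6, Ben:6, Ola:6, Leo:6, Kim:6, Quy:6, Dee:6, Mia:6, Jae:6
All degrees equal 6; the graph is regular.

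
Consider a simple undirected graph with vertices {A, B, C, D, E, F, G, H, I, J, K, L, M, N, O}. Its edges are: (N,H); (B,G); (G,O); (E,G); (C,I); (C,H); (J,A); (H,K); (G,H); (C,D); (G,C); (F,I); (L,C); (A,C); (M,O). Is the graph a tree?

No

|V| = 15, |E| = 15.
Connected but with 15 > 14 edges, so it has a cycle and is not a tree.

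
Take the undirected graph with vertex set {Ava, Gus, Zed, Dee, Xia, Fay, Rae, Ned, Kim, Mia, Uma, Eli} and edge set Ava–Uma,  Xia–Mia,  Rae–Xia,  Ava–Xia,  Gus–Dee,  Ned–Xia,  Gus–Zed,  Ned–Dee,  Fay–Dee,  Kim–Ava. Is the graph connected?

Component: {Eli}
Component: {Ava, Gus, Zed, Dee, Xia, Fay, Rae, Ned, Kim, Mia, Uma}
No edge joins these 2 groups, so the graph is disconnected.

No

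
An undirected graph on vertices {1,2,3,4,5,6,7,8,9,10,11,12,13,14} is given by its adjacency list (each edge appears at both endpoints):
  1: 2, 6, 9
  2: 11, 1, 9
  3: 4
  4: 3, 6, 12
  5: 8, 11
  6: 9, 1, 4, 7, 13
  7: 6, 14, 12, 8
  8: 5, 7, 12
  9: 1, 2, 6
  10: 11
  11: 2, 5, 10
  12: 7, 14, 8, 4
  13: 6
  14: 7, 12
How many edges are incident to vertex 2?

Neighbors of 2: 1, 9, 11.

3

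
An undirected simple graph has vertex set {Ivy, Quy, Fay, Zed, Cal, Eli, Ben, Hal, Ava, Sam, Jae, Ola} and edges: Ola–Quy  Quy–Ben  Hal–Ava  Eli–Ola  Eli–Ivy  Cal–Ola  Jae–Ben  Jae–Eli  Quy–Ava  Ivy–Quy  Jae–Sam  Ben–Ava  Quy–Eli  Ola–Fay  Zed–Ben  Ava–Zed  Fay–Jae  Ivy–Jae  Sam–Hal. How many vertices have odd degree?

Degrees: Ivy:3, Quy:5, Fay:2, Zed:2, Cal:1, Eli:4, Ben:4, Hal:2, Ava:4, Sam:2, Jae:5, Ola:4
Odd-degree vertices: Ivy, Quy, Cal, Jae.

4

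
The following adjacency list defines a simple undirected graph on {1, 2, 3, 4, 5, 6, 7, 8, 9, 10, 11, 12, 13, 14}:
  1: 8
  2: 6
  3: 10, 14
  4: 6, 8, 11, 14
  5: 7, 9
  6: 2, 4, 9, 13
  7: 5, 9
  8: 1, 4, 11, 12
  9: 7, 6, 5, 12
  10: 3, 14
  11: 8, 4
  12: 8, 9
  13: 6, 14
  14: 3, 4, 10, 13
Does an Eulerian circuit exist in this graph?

No

Degrees: 1:1, 2:1, 3:2, 4:4, 5:2, 6:4, 7:2, 8:4, 9:4, 10:2, 11:2, 12:2, 13:2, 14:4
Vertices with odd degree: 1, 2. An Eulerian circuit requires all degrees even.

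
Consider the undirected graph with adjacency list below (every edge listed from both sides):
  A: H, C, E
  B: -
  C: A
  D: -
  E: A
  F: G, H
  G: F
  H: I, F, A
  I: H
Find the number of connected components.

Component: {B}
Component: {D}
Component: {A, C, E, F, G, H, I}

3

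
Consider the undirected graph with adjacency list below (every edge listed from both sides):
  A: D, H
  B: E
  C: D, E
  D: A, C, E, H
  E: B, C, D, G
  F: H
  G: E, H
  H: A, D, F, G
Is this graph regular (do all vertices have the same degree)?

Degrees: A:2, B:1, C:2, D:4, E:4, F:1, G:2, H:4
Vertex B has degree 1 while D has degree 4, so the graph is not regular.

No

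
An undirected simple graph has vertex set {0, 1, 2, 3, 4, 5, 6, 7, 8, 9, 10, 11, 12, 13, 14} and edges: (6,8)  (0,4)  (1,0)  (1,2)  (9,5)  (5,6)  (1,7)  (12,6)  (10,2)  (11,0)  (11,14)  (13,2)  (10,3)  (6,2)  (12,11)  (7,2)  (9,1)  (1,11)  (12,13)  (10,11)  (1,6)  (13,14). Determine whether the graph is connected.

Starting from 0 and exploring outward reaches every vertex (0, 1, 4, 11, 6, 7, 2, 9, 10, 14, 12, 5, 8, 13, 3); the graph is connected.

Yes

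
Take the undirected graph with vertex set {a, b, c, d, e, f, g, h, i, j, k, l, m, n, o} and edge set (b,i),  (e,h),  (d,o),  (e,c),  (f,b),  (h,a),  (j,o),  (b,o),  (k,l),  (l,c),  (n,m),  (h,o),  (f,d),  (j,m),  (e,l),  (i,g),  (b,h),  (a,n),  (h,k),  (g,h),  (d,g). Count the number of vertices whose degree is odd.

Degrees: a:2, b:4, c:2, d:3, e:3, f:2, g:3, h:6, i:2, j:2, k:2, l:3, m:2, n:2, o:4
Odd-degree vertices: d, e, g, l.

4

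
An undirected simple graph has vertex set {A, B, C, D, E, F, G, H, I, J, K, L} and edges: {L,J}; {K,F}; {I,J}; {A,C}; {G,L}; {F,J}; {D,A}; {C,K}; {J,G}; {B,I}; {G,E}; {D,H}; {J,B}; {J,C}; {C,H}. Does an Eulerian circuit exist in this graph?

No

Degrees: A:2, B:2, C:4, D:2, E:1, F:2, G:3, H:2, I:2, J:6, K:2, L:2
E, G have odd degree; an Eulerian circuit needs every degree to be even, so none exists.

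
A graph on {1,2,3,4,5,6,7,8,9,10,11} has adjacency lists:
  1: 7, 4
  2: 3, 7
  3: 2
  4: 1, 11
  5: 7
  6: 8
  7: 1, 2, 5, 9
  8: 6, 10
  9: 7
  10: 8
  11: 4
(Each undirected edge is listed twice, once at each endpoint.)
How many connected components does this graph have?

Component: {6, 8, 10}
Component: {1, 2, 3, 4, 5, 7, 9, 11}

2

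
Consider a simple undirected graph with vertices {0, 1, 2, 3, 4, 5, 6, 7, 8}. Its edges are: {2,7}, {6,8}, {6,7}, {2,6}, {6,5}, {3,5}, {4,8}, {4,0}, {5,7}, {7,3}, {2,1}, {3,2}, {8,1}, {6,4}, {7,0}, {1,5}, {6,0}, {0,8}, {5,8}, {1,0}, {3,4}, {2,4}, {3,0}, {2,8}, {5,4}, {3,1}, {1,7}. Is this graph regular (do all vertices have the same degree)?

Yes

Degrees: 0:6, 1:6, 2:6, 3:6, 4:6, 5:6, 6:6, 7:6, 8:6
Every vertex has degree 6, so the graph is 6-regular.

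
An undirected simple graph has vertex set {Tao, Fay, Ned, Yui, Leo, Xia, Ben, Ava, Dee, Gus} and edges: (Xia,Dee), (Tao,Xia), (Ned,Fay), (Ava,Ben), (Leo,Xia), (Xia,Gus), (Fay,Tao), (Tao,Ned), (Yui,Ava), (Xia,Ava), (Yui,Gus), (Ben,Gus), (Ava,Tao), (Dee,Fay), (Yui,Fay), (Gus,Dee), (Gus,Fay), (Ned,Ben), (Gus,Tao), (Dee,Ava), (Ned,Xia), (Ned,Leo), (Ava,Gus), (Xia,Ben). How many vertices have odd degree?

6

Degrees: Tao:5, Fay:5, Ned:5, Yui:3, Leo:2, Xia:7, Ben:4, Ava:6, Dee:4, Gus:7
Odd-degree vertices: Tao, Fay, Ned, Yui, Xia, Gus.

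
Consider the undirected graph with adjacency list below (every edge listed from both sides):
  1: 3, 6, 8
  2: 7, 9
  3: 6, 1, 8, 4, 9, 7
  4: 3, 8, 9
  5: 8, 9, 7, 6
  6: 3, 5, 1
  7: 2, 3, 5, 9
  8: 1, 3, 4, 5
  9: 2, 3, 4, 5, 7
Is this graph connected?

Starting from 1 and exploring outward reaches every vertex (1, 8, 6, 3, 5, 4, 9, 7, 2); the graph is connected.

Yes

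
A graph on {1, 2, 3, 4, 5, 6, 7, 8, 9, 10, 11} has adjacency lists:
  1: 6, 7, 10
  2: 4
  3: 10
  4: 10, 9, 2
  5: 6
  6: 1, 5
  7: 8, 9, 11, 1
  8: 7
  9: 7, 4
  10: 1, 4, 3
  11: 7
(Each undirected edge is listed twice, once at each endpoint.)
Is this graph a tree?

No

|V| = 11, |E| = 11.
A tree on 11 vertices has exactly 10 edges; this graph has 11, so it contains a cycle and is not a tree.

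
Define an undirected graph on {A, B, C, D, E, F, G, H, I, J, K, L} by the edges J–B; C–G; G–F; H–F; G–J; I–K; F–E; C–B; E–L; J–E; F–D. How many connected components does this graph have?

Component: {A}
Component: {I, K}
Component: {B, C, D, E, F, G, H, J, L}

3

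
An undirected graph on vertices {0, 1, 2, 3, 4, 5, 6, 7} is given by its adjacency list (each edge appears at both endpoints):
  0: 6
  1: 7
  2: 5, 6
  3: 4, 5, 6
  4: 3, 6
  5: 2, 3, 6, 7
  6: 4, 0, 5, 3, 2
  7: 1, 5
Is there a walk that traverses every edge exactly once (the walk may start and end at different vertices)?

Degrees: 0:1, 1:1, 2:2, 3:3, 4:2, 5:4, 6:5, 7:2
Odd-degree vertices: 0, 1, 3, 6 (4 total).
An Eulerian trail requires 0 or 2 odd-degree vertices; here there are 4.

No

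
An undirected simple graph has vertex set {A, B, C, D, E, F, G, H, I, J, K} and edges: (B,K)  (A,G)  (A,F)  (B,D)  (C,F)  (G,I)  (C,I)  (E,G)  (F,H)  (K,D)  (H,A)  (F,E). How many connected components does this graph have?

3

Component: {J}
Component: {B, D, K}
Component: {A, C, E, F, G, H, I}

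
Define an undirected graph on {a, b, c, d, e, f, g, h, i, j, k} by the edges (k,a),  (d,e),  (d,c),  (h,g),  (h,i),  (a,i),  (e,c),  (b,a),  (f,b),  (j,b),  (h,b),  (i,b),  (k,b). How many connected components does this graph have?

2

Component: {c, d, e}
Component: {a, b, f, g, h, i, j, k}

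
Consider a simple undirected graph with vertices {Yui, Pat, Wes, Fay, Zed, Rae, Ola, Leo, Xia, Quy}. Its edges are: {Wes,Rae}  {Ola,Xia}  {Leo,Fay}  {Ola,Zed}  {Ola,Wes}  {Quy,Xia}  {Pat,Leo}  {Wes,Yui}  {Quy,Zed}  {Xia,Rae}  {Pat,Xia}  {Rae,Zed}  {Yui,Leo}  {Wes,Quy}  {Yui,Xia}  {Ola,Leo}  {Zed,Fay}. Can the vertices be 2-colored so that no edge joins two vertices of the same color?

A valid 2-coloring puts {Wes, Zed, Leo, Xia} on one side and {Yui, Pat, Fay, Rae, Ola, Quy} on the other; every edge crosses between the two sides.

Yes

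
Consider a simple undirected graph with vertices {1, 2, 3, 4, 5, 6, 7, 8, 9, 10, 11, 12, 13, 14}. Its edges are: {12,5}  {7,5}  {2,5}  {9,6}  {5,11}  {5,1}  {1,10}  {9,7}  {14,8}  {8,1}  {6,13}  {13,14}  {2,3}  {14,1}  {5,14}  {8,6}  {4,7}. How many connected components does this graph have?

1

Component: {1, 2, 3, 4, 5, 6, 7, 8, 9, 10, 11, 12, 13, 14}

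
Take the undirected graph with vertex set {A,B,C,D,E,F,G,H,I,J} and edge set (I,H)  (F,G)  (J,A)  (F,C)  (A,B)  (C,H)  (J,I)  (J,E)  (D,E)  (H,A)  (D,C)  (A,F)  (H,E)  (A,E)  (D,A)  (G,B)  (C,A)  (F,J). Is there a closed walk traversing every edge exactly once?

No

Degrees: A:7, B:2, C:4, D:3, E:4, F:4, G:2, H:4, I:2, J:4
Vertices with odd degree: A, D. An Eulerian circuit requires all degrees even.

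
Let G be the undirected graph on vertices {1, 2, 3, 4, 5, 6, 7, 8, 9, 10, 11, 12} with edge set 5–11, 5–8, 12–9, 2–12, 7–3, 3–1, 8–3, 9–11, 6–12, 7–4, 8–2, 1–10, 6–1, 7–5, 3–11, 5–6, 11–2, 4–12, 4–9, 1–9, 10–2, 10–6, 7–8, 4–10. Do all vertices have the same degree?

Degrees: 1:4, 2:4, 3:4, 4:4, 5:4, 6:4, 7:4, 8:4, 9:4, 10:4, 11:4, 12:4
Every vertex has degree 4, so the graph is 4-regular.

Yes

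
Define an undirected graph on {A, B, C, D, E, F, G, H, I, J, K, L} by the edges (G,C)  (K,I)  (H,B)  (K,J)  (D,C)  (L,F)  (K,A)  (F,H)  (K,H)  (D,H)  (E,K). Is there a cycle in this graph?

The graph has 12 vertices, 11 edges, and 1 connected component.
A forest on 12 vertices with 1 component has exactly 11 edges, which matches — so no cycle.

No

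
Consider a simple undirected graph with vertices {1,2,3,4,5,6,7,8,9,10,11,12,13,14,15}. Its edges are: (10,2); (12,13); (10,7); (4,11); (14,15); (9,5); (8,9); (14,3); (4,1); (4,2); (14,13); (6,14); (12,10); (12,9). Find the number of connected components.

1

Component: {1, 2, 3, 4, 5, 6, 7, 8, 9, 10, 11, 12, 13, 14, 15}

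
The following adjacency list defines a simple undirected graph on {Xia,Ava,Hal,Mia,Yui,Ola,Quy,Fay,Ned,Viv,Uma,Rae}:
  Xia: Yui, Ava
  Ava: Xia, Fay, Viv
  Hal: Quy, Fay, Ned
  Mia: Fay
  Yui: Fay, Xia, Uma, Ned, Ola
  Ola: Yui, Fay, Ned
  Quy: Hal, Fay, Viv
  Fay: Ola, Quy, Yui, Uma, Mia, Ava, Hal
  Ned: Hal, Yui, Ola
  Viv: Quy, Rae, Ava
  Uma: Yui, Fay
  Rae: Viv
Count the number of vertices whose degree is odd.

10

Degrees: Xia:2, Ava:3, Hal:3, Mia:1, Yui:5, Ola:3, Quy:3, Fay:7, Ned:3, Viv:3, Uma:2, Rae:1
Odd-degree vertices: Ava, Hal, Mia, Yui, Ola, Quy, Fay, Ned, Viv, Rae.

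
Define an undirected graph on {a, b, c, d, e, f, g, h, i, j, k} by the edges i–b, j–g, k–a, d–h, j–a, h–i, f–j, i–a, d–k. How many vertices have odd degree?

Degrees: a:3, b:1, c:0, d:2, e:0, f:1, g:1, h:2, i:3, j:3, k:2
Odd-degree vertices: a, b, f, g, i, j.

6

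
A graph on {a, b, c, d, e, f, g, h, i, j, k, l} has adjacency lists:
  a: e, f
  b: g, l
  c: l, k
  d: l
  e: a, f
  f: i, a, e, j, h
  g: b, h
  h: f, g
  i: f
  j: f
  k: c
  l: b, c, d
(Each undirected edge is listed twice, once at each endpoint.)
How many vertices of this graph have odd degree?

6

Degrees: a:2, b:2, c:2, d:1, e:2, f:5, g:2, h:2, i:1, j:1, k:1, l:3
Odd-degree vertices: d, f, i, j, k, l.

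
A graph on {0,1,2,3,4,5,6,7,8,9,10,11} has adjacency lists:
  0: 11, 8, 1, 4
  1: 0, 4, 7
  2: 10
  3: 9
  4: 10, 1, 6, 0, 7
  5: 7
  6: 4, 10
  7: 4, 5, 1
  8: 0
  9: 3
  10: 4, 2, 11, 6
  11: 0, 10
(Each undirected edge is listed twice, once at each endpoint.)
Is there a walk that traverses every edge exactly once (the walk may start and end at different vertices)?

Degrees: 0:4, 1:3, 2:1, 3:1, 4:5, 5:1, 6:2, 7:3, 8:1, 9:1, 10:4, 11:2
Odd-degree vertices: 1, 2, 3, 4, 5, 7, 8, 9 (8 total).
An Eulerian trail requires 0 or 2 odd-degree vertices; here there are 8.

No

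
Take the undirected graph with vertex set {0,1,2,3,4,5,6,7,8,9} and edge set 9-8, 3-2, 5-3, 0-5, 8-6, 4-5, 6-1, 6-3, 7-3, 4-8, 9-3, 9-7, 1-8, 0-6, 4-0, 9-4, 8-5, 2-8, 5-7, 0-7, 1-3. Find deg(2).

Neighbors of 2: 3, 8.

2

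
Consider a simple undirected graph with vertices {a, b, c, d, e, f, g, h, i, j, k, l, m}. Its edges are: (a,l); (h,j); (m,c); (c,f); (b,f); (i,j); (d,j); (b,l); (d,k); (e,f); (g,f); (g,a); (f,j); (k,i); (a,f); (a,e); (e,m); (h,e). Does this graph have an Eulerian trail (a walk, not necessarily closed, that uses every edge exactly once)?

Degrees: a:4, b:2, c:2, d:2, e:4, f:6, g:2, h:2, i:2, j:4, k:2, l:2, m:2
Odd-degree vertices: none (0 total).
The non-isolated vertices are connected and exactly 0 have odd degree, so an Eulerian trail exists.

Yes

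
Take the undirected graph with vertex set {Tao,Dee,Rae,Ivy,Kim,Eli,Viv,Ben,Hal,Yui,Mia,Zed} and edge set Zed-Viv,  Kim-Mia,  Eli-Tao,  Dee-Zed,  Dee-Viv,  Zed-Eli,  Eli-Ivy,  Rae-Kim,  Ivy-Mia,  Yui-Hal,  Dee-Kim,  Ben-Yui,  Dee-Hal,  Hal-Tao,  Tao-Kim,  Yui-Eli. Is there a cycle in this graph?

The graph has 12 vertices, 16 edges, and 1 connected component.
One cycle is Hal-Dee-Viv-Zed-Eli-Yui-Hal.

Yes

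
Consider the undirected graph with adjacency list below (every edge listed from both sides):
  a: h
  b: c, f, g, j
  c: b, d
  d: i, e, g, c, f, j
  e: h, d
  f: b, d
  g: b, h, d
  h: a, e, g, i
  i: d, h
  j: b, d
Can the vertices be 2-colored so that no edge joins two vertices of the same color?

Yes

A valid 2-coloring puts {b, d, h} on one side and {a, c, e, f, g, i, j} on the other; every edge crosses between the two sides.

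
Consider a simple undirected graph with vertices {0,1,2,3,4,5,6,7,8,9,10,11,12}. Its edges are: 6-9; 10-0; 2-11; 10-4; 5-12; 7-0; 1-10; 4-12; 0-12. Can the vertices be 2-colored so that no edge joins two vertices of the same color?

Yes

Color {3, 7, 8, 9, 10, 11, 12} black and {0, 1, 2, 4, 5, 6} white. No edge joins two same-colored vertices, so the graph is bipartite.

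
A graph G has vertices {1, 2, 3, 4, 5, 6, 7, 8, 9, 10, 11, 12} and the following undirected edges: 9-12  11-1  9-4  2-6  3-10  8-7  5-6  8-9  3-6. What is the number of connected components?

3

Component: {1, 11}
Component: {2, 3, 5, 6, 10}
Component: {4, 7, 8, 9, 12}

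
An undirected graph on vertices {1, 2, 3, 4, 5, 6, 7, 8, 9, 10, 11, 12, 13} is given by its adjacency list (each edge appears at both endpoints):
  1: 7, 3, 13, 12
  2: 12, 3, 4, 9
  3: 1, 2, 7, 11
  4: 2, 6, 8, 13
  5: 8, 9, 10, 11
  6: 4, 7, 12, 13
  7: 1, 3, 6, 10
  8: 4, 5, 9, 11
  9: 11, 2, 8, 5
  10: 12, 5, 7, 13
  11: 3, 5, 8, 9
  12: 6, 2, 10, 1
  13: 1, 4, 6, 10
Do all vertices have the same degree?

Yes

Degrees: 1:4, 2:4, 3:4, 4:4, 5:4, 6:4, 7:4, 8:4, 9:4, 10:4, 11:4, 12:4, 13:4
All degrees equal 4; the graph is regular.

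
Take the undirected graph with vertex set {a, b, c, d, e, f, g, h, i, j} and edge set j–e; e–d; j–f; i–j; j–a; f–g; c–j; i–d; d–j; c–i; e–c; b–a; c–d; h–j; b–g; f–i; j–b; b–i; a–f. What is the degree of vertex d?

4

Neighbors of d: c, e, i, j.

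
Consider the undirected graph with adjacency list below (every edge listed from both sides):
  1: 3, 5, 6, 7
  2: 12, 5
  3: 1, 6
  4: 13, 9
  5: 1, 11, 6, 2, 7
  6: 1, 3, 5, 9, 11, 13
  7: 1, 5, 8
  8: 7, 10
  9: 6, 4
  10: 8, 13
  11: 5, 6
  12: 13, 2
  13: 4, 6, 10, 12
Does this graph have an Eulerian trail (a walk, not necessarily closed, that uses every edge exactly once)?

Degrees: 1:4, 2:2, 3:2, 4:2, 5:5, 6:6, 7:3, 8:2, 9:2, 10:2, 11:2, 12:2, 13:4
Odd-degree vertices: 5, 7 (2 total).
With 2 odd-degree vertices and all edges in one connected piece, an Eulerian trail exists (from 5 to 7).

Yes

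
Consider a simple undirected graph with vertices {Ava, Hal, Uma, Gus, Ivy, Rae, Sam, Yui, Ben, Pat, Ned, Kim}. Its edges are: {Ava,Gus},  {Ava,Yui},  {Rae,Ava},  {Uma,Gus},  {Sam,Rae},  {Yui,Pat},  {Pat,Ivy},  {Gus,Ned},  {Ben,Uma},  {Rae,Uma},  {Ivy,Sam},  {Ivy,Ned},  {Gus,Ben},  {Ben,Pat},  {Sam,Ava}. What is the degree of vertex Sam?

Neighbors of Sam: Ava, Ivy, Rae.

3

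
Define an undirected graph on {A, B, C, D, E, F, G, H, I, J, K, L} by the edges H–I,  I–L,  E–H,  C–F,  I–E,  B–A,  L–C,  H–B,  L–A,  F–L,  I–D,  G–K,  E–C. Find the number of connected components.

Component: {J}
Component: {G, K}
Component: {A, B, C, D, E, F, H, I, L}

3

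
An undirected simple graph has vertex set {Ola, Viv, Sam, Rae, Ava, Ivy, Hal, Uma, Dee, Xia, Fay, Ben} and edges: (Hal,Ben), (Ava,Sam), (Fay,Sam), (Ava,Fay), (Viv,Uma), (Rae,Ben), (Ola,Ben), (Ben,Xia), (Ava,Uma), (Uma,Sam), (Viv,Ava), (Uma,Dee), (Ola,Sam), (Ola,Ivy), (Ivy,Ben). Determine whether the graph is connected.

Yes

Starting from Ola and exploring outward reaches every vertex (Ola, Sam, Ben, Ivy, Uma, Fay, Ava, Xia, Rae, Hal, Dee, Viv); the graph is connected.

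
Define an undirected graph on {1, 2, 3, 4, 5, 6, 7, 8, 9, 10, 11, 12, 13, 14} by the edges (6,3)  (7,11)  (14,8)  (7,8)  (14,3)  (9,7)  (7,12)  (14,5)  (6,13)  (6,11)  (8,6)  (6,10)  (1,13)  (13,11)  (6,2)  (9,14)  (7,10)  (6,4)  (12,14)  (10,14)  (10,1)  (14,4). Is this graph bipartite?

13-11-6-13 is an odd cycle (length 3), and a bipartite graph can contain only even cycles.

No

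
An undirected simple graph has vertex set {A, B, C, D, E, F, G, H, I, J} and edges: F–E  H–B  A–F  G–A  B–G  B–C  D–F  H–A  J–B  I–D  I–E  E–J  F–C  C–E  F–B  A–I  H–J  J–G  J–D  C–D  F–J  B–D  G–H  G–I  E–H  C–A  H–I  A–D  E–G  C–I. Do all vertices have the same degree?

Degrees: A:6, B:6, C:6, D:6, E:6, F:6, G:6, H:6, I:6, J:6
Every vertex has degree 6, so the graph is 6-regular.

Yes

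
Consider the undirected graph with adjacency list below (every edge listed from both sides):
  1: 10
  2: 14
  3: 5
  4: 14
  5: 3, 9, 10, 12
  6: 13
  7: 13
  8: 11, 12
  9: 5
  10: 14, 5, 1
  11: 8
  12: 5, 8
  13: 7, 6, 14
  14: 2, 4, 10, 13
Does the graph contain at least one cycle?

|V| = 14, |E| = 13, number of components = 1.
Since 13 = 14 - 1, the graph is a forest and contains no cycle.

No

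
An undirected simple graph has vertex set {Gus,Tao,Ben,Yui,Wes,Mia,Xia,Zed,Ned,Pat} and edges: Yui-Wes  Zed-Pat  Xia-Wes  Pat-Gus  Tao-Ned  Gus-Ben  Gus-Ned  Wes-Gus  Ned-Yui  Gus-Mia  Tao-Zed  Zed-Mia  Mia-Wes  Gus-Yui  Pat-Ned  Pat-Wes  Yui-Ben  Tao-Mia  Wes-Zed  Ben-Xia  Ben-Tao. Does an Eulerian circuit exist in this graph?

Yes

Degrees: Gus:6, Tao:4, Ben:4, Yui:4, Wes:6, Mia:4, Xia:2, Zed:4, Ned:4, Pat:4
Every vertex has even degree and the edges form a single connected piece, so an Eulerian circuit exists.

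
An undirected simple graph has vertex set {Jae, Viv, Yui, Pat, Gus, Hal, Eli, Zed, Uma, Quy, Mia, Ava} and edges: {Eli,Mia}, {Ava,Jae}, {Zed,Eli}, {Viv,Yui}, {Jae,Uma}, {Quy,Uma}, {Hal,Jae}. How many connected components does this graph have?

Component: {Pat}
Component: {Gus}
Component: {Viv, Yui}
Component: {Eli, Zed, Mia}
Component: {Jae, Hal, Uma, Quy, Ava}

5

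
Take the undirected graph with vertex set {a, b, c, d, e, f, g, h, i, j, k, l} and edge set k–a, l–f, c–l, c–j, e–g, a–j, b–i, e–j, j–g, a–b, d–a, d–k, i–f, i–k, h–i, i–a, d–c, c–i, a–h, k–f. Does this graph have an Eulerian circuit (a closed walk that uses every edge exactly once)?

Degrees: a:6, b:2, c:4, d:3, e:2, f:3, g:2, h:2, i:6, j:4, k:4, l:2
d, f have odd degree; an Eulerian circuit needs every degree to be even, so none exists.

No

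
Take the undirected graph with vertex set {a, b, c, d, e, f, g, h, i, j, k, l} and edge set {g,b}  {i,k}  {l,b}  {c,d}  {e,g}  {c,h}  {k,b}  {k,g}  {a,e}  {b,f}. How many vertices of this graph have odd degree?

Degrees: a:1, b:4, c:2, d:1, e:2, f:1, g:3, h:1, i:1, j:0, k:3, l:1
Odd-degree vertices: a, d, f, g, h, i, k, l.

8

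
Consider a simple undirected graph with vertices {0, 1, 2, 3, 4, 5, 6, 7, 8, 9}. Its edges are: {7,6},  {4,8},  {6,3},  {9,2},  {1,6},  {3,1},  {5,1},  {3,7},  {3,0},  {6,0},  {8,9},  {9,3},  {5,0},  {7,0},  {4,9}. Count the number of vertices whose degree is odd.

Degrees: 0:4, 1:3, 2:1, 3:5, 4:2, 5:2, 6:4, 7:3, 8:2, 9:4
Odd-degree vertices: 1, 2, 3, 7.

4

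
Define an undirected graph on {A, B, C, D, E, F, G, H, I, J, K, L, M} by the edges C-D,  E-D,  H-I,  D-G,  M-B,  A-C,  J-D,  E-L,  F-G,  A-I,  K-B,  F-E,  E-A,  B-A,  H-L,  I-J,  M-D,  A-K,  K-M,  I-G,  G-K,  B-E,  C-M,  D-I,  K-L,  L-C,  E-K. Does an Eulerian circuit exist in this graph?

Degrees: A:5, B:4, C:4, D:6, E:6, F:2, G:4, H:2, I:5, J:2, K:6, L:4, M:4
A, I have odd degree; an Eulerian circuit needs every degree to be even, so none exists.

No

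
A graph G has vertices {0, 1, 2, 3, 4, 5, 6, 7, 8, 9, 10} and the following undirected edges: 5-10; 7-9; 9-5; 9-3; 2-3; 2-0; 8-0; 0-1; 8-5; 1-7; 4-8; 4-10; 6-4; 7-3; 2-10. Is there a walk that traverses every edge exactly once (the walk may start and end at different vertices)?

No

Degrees: 0:3, 1:2, 2:3, 3:3, 4:3, 5:3, 6:1, 7:3, 8:3, 9:3, 10:3
Odd-degree vertices: 0, 2, 3, 4, 5, 6, 7, 8, 9, 10 (10 total).
An Eulerian trail requires 0 or 2 odd-degree vertices; here there are 10.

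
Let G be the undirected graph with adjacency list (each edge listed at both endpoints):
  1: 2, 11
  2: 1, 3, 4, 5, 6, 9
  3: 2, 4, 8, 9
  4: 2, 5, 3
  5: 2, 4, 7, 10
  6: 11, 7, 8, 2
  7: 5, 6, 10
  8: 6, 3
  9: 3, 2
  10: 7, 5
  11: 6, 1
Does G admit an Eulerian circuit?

Degrees: 1:2, 2:6, 3:4, 4:3, 5:4, 6:4, 7:3, 8:2, 9:2, 10:2, 11:2
4, 7 have odd degree; an Eulerian circuit needs every degree to be even, so none exists.

No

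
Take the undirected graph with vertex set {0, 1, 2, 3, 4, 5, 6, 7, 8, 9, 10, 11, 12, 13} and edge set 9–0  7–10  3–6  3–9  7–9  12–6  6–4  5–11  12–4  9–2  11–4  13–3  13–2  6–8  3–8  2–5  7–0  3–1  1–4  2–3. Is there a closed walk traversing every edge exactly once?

Degrees: 0:2, 1:2, 2:4, 3:6, 4:4, 5:2, 6:4, 7:3, 8:2, 9:4, 10:1, 11:2, 12:2, 13:2
Vertices with odd degree: 7, 10. An Eulerian circuit requires all degrees even.

No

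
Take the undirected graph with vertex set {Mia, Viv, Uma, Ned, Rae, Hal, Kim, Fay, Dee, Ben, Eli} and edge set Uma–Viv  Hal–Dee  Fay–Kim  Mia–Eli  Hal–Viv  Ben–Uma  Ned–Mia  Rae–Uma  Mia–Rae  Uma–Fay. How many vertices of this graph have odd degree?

6

Degrees: Mia:3, Viv:2, Uma:4, Ned:1, Rae:2, Hal:2, Kim:1, Fay:2, Dee:1, Ben:1, Eli:1
Odd-degree vertices: Mia, Ned, Kim, Dee, Ben, Eli.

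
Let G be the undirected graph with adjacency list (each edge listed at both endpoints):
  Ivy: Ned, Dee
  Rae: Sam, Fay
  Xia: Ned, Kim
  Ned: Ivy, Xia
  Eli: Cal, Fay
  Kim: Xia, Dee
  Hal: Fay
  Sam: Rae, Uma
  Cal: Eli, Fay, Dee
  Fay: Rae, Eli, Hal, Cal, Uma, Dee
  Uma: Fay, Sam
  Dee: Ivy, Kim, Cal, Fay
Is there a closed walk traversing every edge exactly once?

Degrees: Ivy:2, Rae:2, Xia:2, Ned:2, Eli:2, Kim:2, Hal:1, Sam:2, Cal:3, Fay:6, Uma:2, Dee:4
Hal, Cal have odd degree; an Eulerian circuit needs every degree to be even, so none exists.

No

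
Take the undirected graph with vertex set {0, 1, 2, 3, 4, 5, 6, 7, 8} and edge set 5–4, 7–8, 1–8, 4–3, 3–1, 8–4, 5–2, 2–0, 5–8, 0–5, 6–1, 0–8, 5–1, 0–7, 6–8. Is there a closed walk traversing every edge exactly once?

No

Degrees: 0:4, 1:4, 2:2, 3:2, 4:3, 5:5, 6:2, 7:2, 8:6
Vertices with odd degree: 4, 5. An Eulerian circuit requires all degrees even.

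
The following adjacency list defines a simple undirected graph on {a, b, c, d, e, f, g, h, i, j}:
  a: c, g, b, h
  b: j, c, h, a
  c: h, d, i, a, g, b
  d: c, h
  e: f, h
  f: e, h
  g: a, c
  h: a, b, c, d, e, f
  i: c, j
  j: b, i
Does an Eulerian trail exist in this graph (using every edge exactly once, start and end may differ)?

Yes

Degrees: a:4, b:4, c:6, d:2, e:2, f:2, g:2, h:6, i:2, j:2
Odd-degree vertices: none (0 total).
With 0 odd-degree vertices and all edges in one connected piece, an Eulerian trail exists.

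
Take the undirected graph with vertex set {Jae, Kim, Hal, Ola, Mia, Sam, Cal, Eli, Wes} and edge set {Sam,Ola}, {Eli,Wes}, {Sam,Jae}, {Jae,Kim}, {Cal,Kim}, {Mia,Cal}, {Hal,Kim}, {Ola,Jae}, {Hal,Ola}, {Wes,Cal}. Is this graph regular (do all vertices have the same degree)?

Degrees: Jae:3, Kim:3, Hal:2, Ola:3, Mia:1, Sam:2, Cal:3, Eli:1, Wes:2
Vertex Mia has degree 1 while Jae has degree 3, so the graph is not regular.

No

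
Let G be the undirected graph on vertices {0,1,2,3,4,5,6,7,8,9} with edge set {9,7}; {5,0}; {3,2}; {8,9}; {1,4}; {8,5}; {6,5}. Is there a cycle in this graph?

The graph has 10 vertices, 7 edges, and 3 connected components.
A forest on 10 vertices with 3 components has exactly 7 edges, which matches — so no cycle.

No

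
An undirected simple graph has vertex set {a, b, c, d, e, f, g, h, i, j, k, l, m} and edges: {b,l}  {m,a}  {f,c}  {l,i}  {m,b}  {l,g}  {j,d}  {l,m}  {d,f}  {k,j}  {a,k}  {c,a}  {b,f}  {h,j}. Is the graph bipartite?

No

l-b-m-l is an odd cycle (length 3), and a bipartite graph can contain only even cycles.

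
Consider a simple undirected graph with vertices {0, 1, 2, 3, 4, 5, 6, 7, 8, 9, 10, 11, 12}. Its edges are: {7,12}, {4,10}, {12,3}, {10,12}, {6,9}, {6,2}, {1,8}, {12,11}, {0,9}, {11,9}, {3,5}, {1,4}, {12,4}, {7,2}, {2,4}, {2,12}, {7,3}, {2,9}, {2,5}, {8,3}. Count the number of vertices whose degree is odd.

2

Degrees: 0:1, 1:2, 2:6, 3:4, 4:4, 5:2, 6:2, 7:3, 8:2, 9:4, 10:2, 11:2, 12:6
Odd-degree vertices: 0, 7.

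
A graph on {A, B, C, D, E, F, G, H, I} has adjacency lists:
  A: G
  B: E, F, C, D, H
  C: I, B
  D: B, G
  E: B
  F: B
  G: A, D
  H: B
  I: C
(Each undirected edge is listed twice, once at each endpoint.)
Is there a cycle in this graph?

The graph has 9 vertices, 8 edges, and 1 connected component.
A forest on 9 vertices with 1 component has exactly 8 edges, which matches — so no cycle.

No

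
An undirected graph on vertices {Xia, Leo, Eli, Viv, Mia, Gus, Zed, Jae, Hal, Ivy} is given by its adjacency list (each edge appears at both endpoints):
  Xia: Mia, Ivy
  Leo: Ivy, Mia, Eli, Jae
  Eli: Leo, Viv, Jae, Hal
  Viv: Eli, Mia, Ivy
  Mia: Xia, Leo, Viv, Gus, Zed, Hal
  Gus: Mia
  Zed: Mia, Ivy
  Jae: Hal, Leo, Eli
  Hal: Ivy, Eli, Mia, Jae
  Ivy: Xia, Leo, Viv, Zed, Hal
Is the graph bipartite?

No

Leo-Jae-Eli-Leo is an odd cycle (length 3), and a bipartite graph can contain only even cycles.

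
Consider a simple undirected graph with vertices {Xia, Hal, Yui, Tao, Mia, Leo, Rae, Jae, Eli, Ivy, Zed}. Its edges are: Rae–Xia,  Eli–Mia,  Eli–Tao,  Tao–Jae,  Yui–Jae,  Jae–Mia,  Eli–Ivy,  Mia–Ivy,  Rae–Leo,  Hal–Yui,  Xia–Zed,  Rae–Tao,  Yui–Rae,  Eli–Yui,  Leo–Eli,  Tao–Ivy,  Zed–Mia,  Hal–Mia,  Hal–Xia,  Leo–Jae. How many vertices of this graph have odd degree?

Degrees: Xia:3, Hal:3, Yui:4, Tao:4, Mia:5, Leo:3, Rae:4, Jae:4, Eli:5, Ivy:3, Zed:2
Odd-degree vertices: Xia, Hal, Mia, Leo, Eli, Ivy.

6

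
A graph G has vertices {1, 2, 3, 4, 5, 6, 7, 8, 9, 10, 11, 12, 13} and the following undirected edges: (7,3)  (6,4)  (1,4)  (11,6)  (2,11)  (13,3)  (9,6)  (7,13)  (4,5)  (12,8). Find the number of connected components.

Component: {10}
Component: {8, 12}
Component: {3, 7, 13}
Component: {1, 2, 4, 5, 6, 9, 11}

4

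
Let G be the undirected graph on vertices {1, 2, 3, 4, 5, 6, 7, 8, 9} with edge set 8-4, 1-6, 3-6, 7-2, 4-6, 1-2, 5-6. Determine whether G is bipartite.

Yes

Partition the vertices as {2, 6, 8, 9} vs {1, 3, 4, 5, 7}. Each listed edge has one endpoint in each part, so the graph is bipartite.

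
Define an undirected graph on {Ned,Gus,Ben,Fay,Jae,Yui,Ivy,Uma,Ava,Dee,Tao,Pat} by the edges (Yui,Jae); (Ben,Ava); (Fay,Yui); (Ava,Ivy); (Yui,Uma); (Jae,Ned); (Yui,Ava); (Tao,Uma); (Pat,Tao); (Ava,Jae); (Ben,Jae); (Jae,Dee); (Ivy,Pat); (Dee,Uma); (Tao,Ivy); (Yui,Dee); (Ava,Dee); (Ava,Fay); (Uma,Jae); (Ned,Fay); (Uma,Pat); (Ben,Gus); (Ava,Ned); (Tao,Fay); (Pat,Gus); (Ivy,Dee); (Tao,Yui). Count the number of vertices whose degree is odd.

Degrees: Ned:3, Gus:2, Ben:3, Fay:4, Jae:6, Yui:6, Ivy:4, Uma:5, Ava:7, Dee:5, Tao:5, Pat:4
Odd-degree vertices: Ned, Ben, Uma, Ava, Dee, Tao.

6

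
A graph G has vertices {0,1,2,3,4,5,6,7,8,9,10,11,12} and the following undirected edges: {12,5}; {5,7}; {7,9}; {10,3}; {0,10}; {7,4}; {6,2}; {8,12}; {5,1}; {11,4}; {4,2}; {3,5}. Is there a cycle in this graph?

No

|V| = 13, |E| = 12, number of components = 1.
A forest on 13 vertices with 1 component has exactly 12 edges, which matches — so no cycle.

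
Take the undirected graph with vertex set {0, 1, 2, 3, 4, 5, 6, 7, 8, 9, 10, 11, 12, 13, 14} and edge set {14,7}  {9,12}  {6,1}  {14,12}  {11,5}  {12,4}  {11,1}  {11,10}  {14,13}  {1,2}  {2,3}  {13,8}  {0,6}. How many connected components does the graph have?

Component: {4, 7, 8, 9, 12, 13, 14}
Component: {0, 1, 2, 3, 5, 6, 10, 11}

2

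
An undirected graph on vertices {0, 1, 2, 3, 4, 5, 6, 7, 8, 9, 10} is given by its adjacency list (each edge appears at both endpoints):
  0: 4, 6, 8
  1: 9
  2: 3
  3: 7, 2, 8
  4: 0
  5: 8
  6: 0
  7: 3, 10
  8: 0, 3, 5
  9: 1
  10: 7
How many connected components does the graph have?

Component: {1, 9}
Component: {0, 2, 3, 4, 5, 6, 7, 8, 10}

2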